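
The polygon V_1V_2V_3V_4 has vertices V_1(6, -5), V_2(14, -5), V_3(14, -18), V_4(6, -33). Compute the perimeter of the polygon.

|V_1V_2| = √((8)² + (0)²) = √64 = 8
|V_2V_3| = √((0)² + (-13)²) = √169 = 13
|V_3V_4| = √((-8)² + (-15)²) = √289 = 17
|V_4V_1| = √((0)² + (28)²) = √784 = 28
Perimeter = 8 + 13 + 17 + 28 = 66.

66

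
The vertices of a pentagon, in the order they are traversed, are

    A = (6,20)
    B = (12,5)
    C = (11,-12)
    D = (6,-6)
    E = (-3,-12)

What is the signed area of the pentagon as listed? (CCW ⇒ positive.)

A→B: (6)(5) − (12)(20) = -210
B→C: (12)(-12) − (11)(5) = -199
C→D: (11)(-6) − (6)(-12) = 6
D→E: (6)(-12) − (-3)(-6) = -90
E→A: (-3)(20) − (6)(-12) = 12
Σ = -481
Signed area = Σ/2 = -240.5 (negative ⇒ clockwise traversal).

-240.5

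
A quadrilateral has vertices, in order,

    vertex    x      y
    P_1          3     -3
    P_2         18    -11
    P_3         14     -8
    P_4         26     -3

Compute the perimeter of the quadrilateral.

58

|P_1P_2| = √((15)² + (-8)²) = √289 = 17
|P_2P_3| = √((-4)² + (3)²) = √25 = 5
|P_3P_4| = √((12)² + (5)²) = √169 = 13
|P_4P_1| = √((-23)² + (0)²) = √529 = 23
Perimeter = 17 + 5 + 13 + 23 = 58.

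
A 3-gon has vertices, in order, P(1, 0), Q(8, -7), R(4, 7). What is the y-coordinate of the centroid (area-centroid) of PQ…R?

Apply the shoelace (surveyor's) formula. First the cross-terms c_i = x_i·y_{i+1} − x_{i+1}·y_i:
  -7, 84, -7  ⇒  2A = 70, A = 35.
Then Σ (y_i + y_{i+1})·c_i = 0, so ȳ = 0 / (6·35) = 0.

0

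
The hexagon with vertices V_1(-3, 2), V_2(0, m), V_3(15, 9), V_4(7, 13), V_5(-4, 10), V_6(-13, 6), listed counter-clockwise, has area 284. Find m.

The doubled signed area Σ (x_i y_{i+1} − x_{i+1} y_i) is linear in m.
With m=0 it equals 352; the coefficient of m is -18 (from the two edges through V_2).
So -18·m + 352 = 2·284 = 568 ⇒ m = -12.

-12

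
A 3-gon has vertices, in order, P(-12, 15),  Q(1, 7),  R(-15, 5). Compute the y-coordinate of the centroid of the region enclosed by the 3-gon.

Apply Gauss's area formula. First the cross-terms c_i = x_i·y_{i+1} − x_{i+1}·y_i:
  -99, 110, -165  ⇒  2A = -154, A = -77.
Then Σ (y_i + y_{i+1})·c_i = -4158, so ȳ = -4158 / (6·(-77)) = 9.

9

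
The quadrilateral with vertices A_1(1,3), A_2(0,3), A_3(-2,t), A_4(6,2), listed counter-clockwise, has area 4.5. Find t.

The doubled signed area Σ (x_i y_{i+1} − x_{i+1} y_i) is linear in t.
With t=0 it equals 21; the coefficient of t is -6 (from the two edges through A_3).
So -6·t + 21 = 2·4.5 = 9 ⇒ t = 2.

2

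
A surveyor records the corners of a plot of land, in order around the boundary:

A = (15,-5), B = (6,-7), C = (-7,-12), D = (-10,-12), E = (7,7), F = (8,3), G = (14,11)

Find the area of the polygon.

221

Apply Gauss's area formula: 2A = Σ (x_i·y_{i+1} − x_{i+1}·y_i), indices taken mod 7.
Σ = (-75) + (-121) + (-36) + (14) + (-35) + (46) + (-235) = -442
Area = |Σ|/2 = 221.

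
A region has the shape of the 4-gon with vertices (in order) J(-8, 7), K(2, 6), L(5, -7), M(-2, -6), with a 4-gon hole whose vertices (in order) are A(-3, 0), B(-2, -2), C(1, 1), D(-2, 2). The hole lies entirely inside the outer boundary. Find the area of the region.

Outer boundary:
Apply the surveyor's formula: 2A = Σ (x_i·y_{i+1} − x_{i+1}·y_i), indices taken mod 4.
Σ = (-62) + (-44) + (-44) + (-62) = -212
Area = |Σ|/2 = 106.
Hole:
Apply the shoelace formula: 2A = Σ (x_i·y_{i+1} − x_{i+1}·y_i), indices taken mod 4.
Cross-terms: 6, 0, 4, 6  ⇒  Σ = 16
Area = |Σ|/2 = 8.
Net area = 106 − 8 = 98.

98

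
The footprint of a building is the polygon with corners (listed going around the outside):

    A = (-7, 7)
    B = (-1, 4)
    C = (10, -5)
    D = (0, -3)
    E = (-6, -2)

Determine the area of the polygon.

Apply the shoelace (surveyor's) formula: 2A = Σ (x_i·y_{i+1} − x_{i+1}·y_i), indices taken mod 5.
Σ = (-21) + (-35) + (-30) + (-18) + (-56) = -160
Area = |Σ|/2 = 80.

80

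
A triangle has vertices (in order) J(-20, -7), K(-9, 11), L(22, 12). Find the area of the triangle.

Apply the shoelace (surveyor's) formula: 2A = Σ (x_i·y_{i+1} − x_{i+1}·y_i), indices taken mod 3.
Cross-terms: -283, -350, 86  ⇒  Σ = -547
Area = |Σ|/2 = 273.5.

273.5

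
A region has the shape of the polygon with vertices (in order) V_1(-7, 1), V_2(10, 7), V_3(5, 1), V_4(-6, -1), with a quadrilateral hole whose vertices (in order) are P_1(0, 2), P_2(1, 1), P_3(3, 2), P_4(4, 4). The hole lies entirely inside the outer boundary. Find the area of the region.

43.5

Outer boundary:
Apply the shoelace formula: 2A = Σ (x_i·y_{i+1} − x_{i+1}·y_i), indices taken mod 4.
Cross-terms: -59, -25, 1, -13  ⇒  Σ = -96
Area = |Σ|/2 = 48.
Hole:
Apply the shoelace (surveyor's) formula: 2A = Σ (x_i·y_{i+1} − x_{i+1}·y_i), indices taken mod 4.
Σ = (-2) + (-1) + (4) + (8) = 9
Area = |Σ|/2 = 4.5.
Net area = 48 − 4.5 = 43.5.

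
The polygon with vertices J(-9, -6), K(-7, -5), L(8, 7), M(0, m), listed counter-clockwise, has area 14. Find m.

2

The doubled signed area Σ (x_i y_{i+1} − x_{i+1} y_i) is linear in m.
With m=0 it equals -6; the coefficient of m is 17 (from the two edges through M).
So 17·m + -6 = 2·14 = 28 ⇒ m = 2.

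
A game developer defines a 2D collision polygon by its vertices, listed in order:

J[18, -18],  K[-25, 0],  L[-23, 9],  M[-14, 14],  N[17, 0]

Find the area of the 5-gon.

Apply the shoelace formula: 2A = Σ (x_i·y_{i+1} − x_{i+1}·y_i), indices taken mod 5.
Σ = (-450) + (-225) + (-196) + (-238) + (-306) = -1415
Area = |Σ|/2 = 707.5.

707.5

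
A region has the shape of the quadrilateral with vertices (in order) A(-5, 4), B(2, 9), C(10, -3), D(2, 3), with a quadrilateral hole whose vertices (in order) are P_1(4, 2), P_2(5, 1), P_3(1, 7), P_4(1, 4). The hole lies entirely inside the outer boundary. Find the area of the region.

Outer boundary:
Apply the shoelace (surveyor's) formula: 2A = Σ (x_i·y_{i+1} − x_{i+1}·y_i), indices taken mod 4.
Cross-terms: -53, -96, 36, 23  ⇒  Σ = -90
Area = |Σ|/2 = 45.
Hole:
Apply the shoelace (surveyor's) formula: 2A = Σ (x_i·y_{i+1} − x_{i+1}·y_i), indices taken mod 4.
P_1→P_2: (4)(1) − (5)(2) = -6
P_2→P_3: (5)(7) − (1)(1) = 34
P_3→P_4: (1)(4) − (1)(7) = -3
P_4→P_1: (1)(2) − (4)(4) = -14
Σ = 11
Area = |Σ|/2 = 5.5.
Net area = 45 − 5.5 = 39.5.

39.5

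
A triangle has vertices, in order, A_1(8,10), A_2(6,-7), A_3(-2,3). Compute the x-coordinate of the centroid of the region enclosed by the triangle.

4

Apply the shoelace (surveyor's) formula. First the cross-terms c_i = x_i·y_{i+1} − x_{i+1}·y_i:
  -116, 4, -44  ⇒  2A = -156, A = -78.
Then Σ (x_i + x_{i+1})·c_i = -1872, so x̄ = -1872 / (6·(-78)) = 4.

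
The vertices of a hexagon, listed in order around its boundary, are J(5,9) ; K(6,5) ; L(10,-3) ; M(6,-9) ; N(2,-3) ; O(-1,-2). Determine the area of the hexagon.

Apply the shoelace formula: 2A = Σ (x_i·y_{i+1} − x_{i+1}·y_i), indices taken mod 6.
Σ = (-29) + (-68) + (-72) + (0) + (-7) + (1) = -175
Area = |Σ|/2 = 87.5.

87.5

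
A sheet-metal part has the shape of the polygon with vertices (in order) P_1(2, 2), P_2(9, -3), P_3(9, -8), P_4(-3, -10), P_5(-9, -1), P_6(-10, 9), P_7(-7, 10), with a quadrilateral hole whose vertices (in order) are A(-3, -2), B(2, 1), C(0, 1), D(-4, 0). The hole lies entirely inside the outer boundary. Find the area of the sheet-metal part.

Outer boundary:
Apply Gauss's area formula: 2A = Σ (x_i·y_{i+1} − x_{i+1}·y_i), indices taken mod 7.
P_1→P_2: (2)(-3) − (9)(2) = -24
P_2→P_3: (9)(-8) − (9)(-3) = -45
P_3→P_4: (9)(-10) − (-3)(-8) = -114
P_4→P_5: (-3)(-1) − (-9)(-10) = -87
P_5→P_6: (-9)(9) − (-10)(-1) = -91
P_6→P_7: (-10)(10) − (-7)(9) = -37
P_7→P_1: (-7)(2) − (2)(10) = -34
Σ = -432
Area = |Σ|/2 = 216.
Hole:
Cross-terms: 1, 2, 4, 8  ⇒  Σ = 15
Area = |Σ|/2 = 7.5.
Net area = 216 − 7.5 = 208.5.

208.5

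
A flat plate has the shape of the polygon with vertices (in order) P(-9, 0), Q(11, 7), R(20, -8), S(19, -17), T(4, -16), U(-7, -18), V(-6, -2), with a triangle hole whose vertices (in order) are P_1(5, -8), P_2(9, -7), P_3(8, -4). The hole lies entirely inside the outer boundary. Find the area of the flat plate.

499

Outer boundary:
Σ = (-63) + (-228) + (-188) + (-236) + (-184) + (-94) + (-18) = -1011
Area = |Σ|/2 = 505.5.
Hole:
Σ = (37) + (20) + (-44) = 13
Area = |Σ|/2 = 6.5.
Net area = 505.5 − 6.5 = 499.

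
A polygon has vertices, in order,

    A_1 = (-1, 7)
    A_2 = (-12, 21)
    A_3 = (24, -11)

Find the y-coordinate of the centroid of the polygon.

17/3

Apply Gauss's area formula. First the cross-terms c_i = x_i·y_{i+1} − x_{i+1}·y_i:
  63, -372, 157  ⇒  2A = -152, A = -76.
Then Σ (y_i + y_{i+1})·c_i = -2584, so ȳ = -2584 / (6·(-76)) = 17/3.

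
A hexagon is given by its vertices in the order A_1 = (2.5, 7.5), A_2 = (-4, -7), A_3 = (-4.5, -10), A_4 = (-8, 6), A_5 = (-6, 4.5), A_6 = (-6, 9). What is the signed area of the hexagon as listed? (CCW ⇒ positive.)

Cross-terms: 12.5, 8.5, -107, 0, -27, -67.5  ⇒  Σ = -180.5
Signed area = Σ/2 = -90.25 (negative ⇒ clockwise traversal).

-90.25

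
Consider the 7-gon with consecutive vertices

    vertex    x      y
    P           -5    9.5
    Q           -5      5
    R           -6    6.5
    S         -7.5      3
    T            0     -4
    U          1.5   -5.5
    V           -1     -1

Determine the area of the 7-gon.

32.625

Apply the shoelace (surveyor's) formula: 2A = Σ (x_i·y_{i+1} − x_{i+1}·y_i), indices taken mod 7.
P→Q: (-5)(5) − (-5)(9.5) = 22.5
Q→R: (-5)(6.5) − (-6)(5) = -2.5
R→S: (-6)(3) − (-7.5)(6.5) = 30.75
S→T: (-7.5)(-4) − (0)(3) = 30
T→U: (0)(-5.5) − (1.5)(-4) = 6
U→V: (1.5)(-1) − (-1)(-5.5) = -7
V→P: (-1)(9.5) − (-5)(-1) = -14.5
Σ = 65.25
Area = |Σ|/2 = 32.625.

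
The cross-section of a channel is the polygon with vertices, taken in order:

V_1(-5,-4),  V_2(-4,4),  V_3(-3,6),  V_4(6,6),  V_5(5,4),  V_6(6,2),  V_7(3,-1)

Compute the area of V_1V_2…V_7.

Apply the shoelace formula: 2A = Σ (x_i·y_{i+1} − x_{i+1}·y_i), indices taken mod 7.
Σ = (-36) + (-12) + (-54) + (-6) + (-14) + (-12) + (-17) = -151
Area = |Σ|/2 = 75.5.

75.5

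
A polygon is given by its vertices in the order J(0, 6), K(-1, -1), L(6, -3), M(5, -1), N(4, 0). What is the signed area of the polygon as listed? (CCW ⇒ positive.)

26

J→K: (0)(-1) − (-1)(6) = 6
K→L: (-1)(-3) − (6)(-1) = 9
L→M: (6)(-1) − (5)(-3) = 9
M→N: (5)(0) − (4)(-1) = 4
N→J: (4)(6) − (0)(0) = 24
Σ = 52
Signed area = Σ/2 = 26 (positive ⇒ counter-clockwise traversal).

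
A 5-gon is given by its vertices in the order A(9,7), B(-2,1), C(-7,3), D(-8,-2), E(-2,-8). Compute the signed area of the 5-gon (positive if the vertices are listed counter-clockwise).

90

Σ = (23) + (1) + (38) + (60) + (58) = 180
Signed area = Σ/2 = 90 (positive ⇒ counter-clockwise traversal).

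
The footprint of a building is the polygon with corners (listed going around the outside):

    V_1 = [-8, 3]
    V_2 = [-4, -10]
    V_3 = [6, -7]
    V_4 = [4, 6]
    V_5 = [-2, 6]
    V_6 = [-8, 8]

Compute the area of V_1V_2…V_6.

Apply the shoelace (surveyor's) formula: 2A = Σ (x_i·y_{i+1} − x_{i+1}·y_i), indices taken mod 6.
Cross-terms: 92, 88, 64, 36, 32, 40  ⇒  Σ = 352
Area = |Σ|/2 = 176.

176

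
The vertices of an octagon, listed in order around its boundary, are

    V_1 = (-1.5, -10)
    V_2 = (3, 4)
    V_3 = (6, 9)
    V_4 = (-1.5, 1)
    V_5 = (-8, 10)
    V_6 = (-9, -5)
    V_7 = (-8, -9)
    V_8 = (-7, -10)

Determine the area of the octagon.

141.25

Σ = (24) + (3) + (19.5) + (-7) + (130) + (41) + (17) + (55) = 282.5
Area = |Σ|/2 = 141.25.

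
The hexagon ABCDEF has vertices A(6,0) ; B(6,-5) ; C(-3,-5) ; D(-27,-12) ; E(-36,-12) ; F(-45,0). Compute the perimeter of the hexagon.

|AB| = √((0)² + (-5)²) = √25 = 5
|BC| = √((-9)² + (0)²) = √81 = 9
|CD| = √((-24)² + (-7)²) = √625 = 25
|DE| = √((-9)² + (0)²) = √81 = 9
|EF| = √((-9)² + (12)²) = √225 = 15
|FA| = √((51)² + (0)²) = √2601 = 51
Perimeter = 5 + 9 + 25 + 9 + 15 + 51 = 114.

114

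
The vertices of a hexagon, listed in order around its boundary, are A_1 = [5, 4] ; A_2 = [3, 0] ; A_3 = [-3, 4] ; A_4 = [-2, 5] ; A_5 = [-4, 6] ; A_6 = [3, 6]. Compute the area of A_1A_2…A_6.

Apply the shoelace (surveyor's) formula: 2A = Σ (x_i·y_{i+1} − x_{i+1}·y_i), indices taken mod 6.
A_1→A_2: (5)(0) − (3)(4) = -12
A_2→A_3: (3)(4) − (-3)(0) = 12
A_3→A_4: (-3)(5) − (-2)(4) = -7
A_4→A_5: (-2)(6) − (-4)(5) = 8
A_5→A_6: (-4)(6) − (3)(6) = -42
A_6→A_1: (3)(4) − (5)(6) = -18
Σ = -59
Area = |Σ|/2 = 29.5.

29.5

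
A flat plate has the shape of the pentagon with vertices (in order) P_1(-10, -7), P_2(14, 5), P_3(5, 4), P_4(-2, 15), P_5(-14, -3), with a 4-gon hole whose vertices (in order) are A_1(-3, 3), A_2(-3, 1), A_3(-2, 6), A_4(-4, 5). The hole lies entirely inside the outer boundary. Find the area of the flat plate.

219.5

Outer boundary:
Apply the shoelace formula: 2A = Σ (x_i·y_{i+1} − x_{i+1}·y_i), indices taken mod 5.
Σ = (48) + (31) + (83) + (216) + (68) = 446
Area = |Σ|/2 = 223.
Hole:
Apply the shoelace (surveyor's) formula: 2A = Σ (x_i·y_{i+1} − x_{i+1}·y_i), indices taken mod 4.
Σ = (6) + (-16) + (14) + (3) = 7
Area = |Σ|/2 = 3.5.
Net area = 223 − 3.5 = 219.5.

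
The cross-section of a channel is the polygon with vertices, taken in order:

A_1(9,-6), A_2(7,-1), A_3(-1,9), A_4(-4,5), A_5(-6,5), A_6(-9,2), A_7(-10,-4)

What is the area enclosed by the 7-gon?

Apply the shoelace formula: 2A = Σ (x_i·y_{i+1} − x_{i+1}·y_i), indices taken mod 7.
Σ = (33) + (62) + (31) + (10) + (33) + (56) + (96) = 321
Area = |Σ|/2 = 160.5.

160.5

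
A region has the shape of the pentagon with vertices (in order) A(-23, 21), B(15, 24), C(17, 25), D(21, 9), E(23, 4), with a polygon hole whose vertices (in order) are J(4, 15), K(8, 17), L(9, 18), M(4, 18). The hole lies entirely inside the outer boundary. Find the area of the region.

401.5

Outer boundary:
Σ = (-867) + (-33) + (-372) + (-123) + (575) = -820
Area = |Σ|/2 = 410.
Hole:
Apply the shoelace formula: 2A = Σ (x_i·y_{i+1} − x_{i+1}·y_i), indices taken mod 4.
Cross-terms: -52, -9, 90, -12  ⇒  Σ = 17
Area = |Σ|/2 = 8.5.
Net area = 410 − 8.5 = 401.5.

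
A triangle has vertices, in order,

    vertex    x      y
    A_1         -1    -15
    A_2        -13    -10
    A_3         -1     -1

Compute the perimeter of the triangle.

42

|A_1A_2| = √((-12)² + (5)²) = √169 = 13
|A_2A_3| = √((12)² + (9)²) = √225 = 15
|A_3A_1| = √((0)² + (-14)²) = √196 = 14
Perimeter = 13 + 15 + 14 = 42.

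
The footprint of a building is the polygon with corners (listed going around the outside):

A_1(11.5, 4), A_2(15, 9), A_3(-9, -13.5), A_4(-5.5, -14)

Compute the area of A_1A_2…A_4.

56.375

Apply Gauss's area formula: 2A = Σ (x_i·y_{i+1} − x_{i+1}·y_i), indices taken mod 4.
A_1→A_2: (11.5)(9) − (15)(4) = 43.5
A_2→A_3: (15)(-13.5) − (-9)(9) = -121.5
A_3→A_4: (-9)(-14) − (-5.5)(-13.5) = 51.75
A_4→A_1: (-5.5)(4) − (11.5)(-14) = 139
Σ = 112.75
Area = |Σ|/2 = 56.375.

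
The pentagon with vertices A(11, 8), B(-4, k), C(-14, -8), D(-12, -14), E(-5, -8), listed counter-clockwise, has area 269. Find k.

Write out the shoelace sum; only the two edges meeting at B involve k:
2·Area = [(11·k − (-4)·8) + ((-4)·(-8) − (-14)·k)] + 174
       = 25·k + 238 = 538
⇒ k = 12.

12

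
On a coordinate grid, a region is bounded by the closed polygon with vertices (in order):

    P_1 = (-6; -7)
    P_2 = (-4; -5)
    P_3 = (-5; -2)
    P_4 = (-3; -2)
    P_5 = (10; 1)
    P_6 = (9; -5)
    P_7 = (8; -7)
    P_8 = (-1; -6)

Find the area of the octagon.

Σ = (2) + (-17) + (4) + (17) + (-59) + (-23) + (-55) + (-29) = -160
Area = |Σ|/2 = 80.

80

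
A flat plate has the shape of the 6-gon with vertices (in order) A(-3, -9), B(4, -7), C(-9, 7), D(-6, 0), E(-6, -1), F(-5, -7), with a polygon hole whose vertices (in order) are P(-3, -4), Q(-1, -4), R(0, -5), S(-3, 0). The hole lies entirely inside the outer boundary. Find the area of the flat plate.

Outer boundary:
Σ = (57) + (-35) + (42) + (6) + (37) + (24) = 131
Area = |Σ|/2 = 65.5.
Hole:
Apply the shoelace formula: 2A = Σ (x_i·y_{i+1} − x_{i+1}·y_i), indices taken mod 4.
Cross-terms: 8, 5, -15, 12  ⇒  Σ = 10
Area = |Σ|/2 = 5.
Net area = 65.5 − 5 = 60.5.

60.5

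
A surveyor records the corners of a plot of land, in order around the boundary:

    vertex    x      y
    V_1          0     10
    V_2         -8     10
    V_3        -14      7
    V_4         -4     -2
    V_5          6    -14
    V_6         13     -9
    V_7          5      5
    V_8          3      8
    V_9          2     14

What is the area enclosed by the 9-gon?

Σ = (80) + (84) + (56) + (68) + (128) + (110) + (25) + (26) + (20) = 597
Area = |Σ|/2 = 298.5.

298.5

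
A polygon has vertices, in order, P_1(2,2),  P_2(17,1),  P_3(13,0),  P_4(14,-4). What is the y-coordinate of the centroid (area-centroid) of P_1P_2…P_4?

-9/61

Apply the surveyor's formula. First the cross-terms c_i = x_i·y_{i+1} − x_{i+1}·y_i:
  -32, -13, -52, 36  ⇒  2A = -61, A = -30.5.
Then Σ (y_i + y_{i+1})·c_i = 27, so ȳ = 27 / (6·(-30.5)) = -9/61.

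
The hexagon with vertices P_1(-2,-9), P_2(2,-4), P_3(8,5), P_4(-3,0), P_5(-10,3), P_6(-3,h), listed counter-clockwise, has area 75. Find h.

-5

The doubled signed area Σ (x_i y_{i+1} − x_{i+1} y_i) is linear in h.
With h=0 it equals 110; the coefficient of h is -8 (from the two edges through P_6).
So -8·h + 110 = 2·75 = 150 ⇒ h = -5.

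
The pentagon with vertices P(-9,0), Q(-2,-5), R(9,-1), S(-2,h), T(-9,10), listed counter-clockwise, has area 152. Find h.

8

Write out the shoelace sum; only the two edges meeting at S involve h:
2·Area = [(9·h − (-2)·(-1)) + ((-2)·10 − (-9)·h)] + 182
       = 18·h + 160 = 304
⇒ h = 8.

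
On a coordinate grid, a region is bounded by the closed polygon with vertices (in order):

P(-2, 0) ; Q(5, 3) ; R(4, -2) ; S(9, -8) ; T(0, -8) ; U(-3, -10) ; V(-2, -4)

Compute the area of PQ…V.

Cross-terms: -6, -22, -14, -72, -24, -8, -8  ⇒  Σ = -154
Area = |Σ|/2 = 77.

77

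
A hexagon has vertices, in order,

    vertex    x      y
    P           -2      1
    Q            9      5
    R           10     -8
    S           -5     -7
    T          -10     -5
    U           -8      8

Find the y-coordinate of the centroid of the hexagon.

-359/204

Apply the shoelace formula. First the cross-terms c_i = x_i·y_{i+1} − x_{i+1}·y_i:
  -19, -122, -110, -45, -120, 8  ⇒  2A = -408, A = -204.
Then Σ (y_i + y_{i+1})·c_i = 2154, so ȳ = 2154 / (6·(-204)) = -359/204.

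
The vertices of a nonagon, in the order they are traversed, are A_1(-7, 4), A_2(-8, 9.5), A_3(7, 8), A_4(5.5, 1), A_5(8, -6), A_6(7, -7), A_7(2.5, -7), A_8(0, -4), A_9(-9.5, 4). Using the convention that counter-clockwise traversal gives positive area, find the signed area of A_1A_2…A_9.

A_1→A_2: (-7)(9.5) − (-8)(4) = -34.5
A_2→A_3: (-8)(8) − (7)(9.5) = -130.5
A_3→A_4: (7)(1) − (5.5)(8) = -37
A_4→A_5: (5.5)(-6) − (8)(1) = -41
A_5→A_6: (8)(-7) − (7)(-6) = -14
A_6→A_7: (7)(-7) − (2.5)(-7) = -31.5
A_7→A_8: (2.5)(-4) − (0)(-7) = -10
A_8→A_9: (0)(4) − (-9.5)(-4) = -38
A_9→A_1: (-9.5)(4) − (-7)(4) = -10
Σ = -346.5
Signed area = Σ/2 = -173.25 (negative ⇒ clockwise traversal).

-173.25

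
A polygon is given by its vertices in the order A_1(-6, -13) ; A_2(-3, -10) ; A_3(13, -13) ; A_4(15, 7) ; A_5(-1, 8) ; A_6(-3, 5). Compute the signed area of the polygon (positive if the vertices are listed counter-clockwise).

345.5

A_1→A_2: (-6)(-10) − (-3)(-13) = 21
A_2→A_3: (-3)(-13) − (13)(-10) = 169
A_3→A_4: (13)(7) − (15)(-13) = 286
A_4→A_5: (15)(8) − (-1)(7) = 127
A_5→A_6: (-1)(5) − (-3)(8) = 19
A_6→A_1: (-3)(-13) − (-6)(5) = 69
Σ = 691
Signed area = Σ/2 = 345.5 (positive ⇒ counter-clockwise traversal).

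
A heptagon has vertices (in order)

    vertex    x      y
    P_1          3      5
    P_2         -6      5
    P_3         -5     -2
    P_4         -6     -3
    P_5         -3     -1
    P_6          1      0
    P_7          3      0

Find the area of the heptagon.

49

P_1→P_2: (3)(5) − (-6)(5) = 45
P_2→P_3: (-6)(-2) − (-5)(5) = 37
P_3→P_4: (-5)(-3) − (-6)(-2) = 3
P_4→P_5: (-6)(-1) − (-3)(-3) = -3
P_5→P_6: (-3)(0) − (1)(-1) = 1
P_6→P_7: (1)(0) − (3)(0) = 0
P_7→P_1: (3)(5) − (3)(0) = 15
Σ = 98
Area = |Σ|/2 = 49.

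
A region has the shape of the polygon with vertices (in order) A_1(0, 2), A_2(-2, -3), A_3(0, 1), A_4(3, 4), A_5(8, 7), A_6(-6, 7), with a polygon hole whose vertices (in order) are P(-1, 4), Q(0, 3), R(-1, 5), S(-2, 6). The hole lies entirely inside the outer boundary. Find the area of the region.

Outer boundary:
Apply the shoelace formula: 2A = Σ (x_i·y_{i+1} − x_{i+1}·y_i), indices taken mod 6.
Cross-terms: 4, -2, -3, -11, 98, -12  ⇒  Σ = 74
Area = |Σ|/2 = 37.
Hole:
Apply Gauss's area formula: 2A = Σ (x_i·y_{i+1} − x_{i+1}·y_i), indices taken mod 4.
P→Q: (-1)(3) − (0)(4) = -3
Q→R: (0)(5) − (-1)(3) = 3
R→S: (-1)(6) − (-2)(5) = 4
S→P: (-2)(4) − (-1)(6) = -2
Σ = 2
Area = |Σ|/2 = 1.
Net area = 37 − 1 = 36.

36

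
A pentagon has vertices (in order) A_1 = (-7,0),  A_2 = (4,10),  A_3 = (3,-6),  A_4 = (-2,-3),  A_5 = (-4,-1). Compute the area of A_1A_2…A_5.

Apply the shoelace (surveyor's) formula: 2A = Σ (x_i·y_{i+1} − x_{i+1}·y_i), indices taken mod 5.
A_1→A_2: (-7)(10) − (4)(0) = -70
A_2→A_3: (4)(-6) − (3)(10) = -54
A_3→A_4: (3)(-3) − (-2)(-6) = -21
A_4→A_5: (-2)(-1) − (-4)(-3) = -10
A_5→A_1: (-4)(0) − (-7)(-1) = -7
Σ = -162
Area = |Σ|/2 = 81.

81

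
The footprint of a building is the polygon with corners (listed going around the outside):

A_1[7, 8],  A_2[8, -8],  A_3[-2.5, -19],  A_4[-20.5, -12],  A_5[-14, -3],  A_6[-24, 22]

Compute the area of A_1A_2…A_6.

742

A_1→A_2: (7)(-8) − (8)(8) = -120
A_2→A_3: (8)(-19) − (-2.5)(-8) = -172
A_3→A_4: (-2.5)(-12) − (-20.5)(-19) = -359.5
A_4→A_5: (-20.5)(-3) − (-14)(-12) = -106.5
A_5→A_6: (-14)(22) − (-24)(-3) = -380
A_6→A_1: (-24)(8) − (7)(22) = -346
Σ = -1484
Area = |Σ|/2 = 742.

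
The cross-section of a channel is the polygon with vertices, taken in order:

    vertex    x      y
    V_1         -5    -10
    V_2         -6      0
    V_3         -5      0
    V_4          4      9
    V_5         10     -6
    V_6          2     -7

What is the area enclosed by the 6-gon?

166

Apply Gauss's area formula: 2A = Σ (x_i·y_{i+1} − x_{i+1}·y_i), indices taken mod 6.
Cross-terms: -60, 0, -45, -114, -58, -55  ⇒  Σ = -332
Area = |Σ|/2 = 166.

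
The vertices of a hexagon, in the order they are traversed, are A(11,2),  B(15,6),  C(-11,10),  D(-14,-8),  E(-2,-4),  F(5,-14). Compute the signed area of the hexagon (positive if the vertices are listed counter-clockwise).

366

Cross-terms: 36, 216, 228, 40, 48, 164  ⇒  Σ = 732
Signed area = Σ/2 = 366 (positive ⇒ counter-clockwise traversal).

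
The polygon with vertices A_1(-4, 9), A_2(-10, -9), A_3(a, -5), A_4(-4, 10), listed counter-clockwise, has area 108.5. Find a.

3

The doubled signed area Σ (x_i y_{i+1} − x_{i+1} y_i) is linear in a.
With a=0 it equals 160; the coefficient of a is 19 (from the two edges through A_3).
So 19·a + 160 = 2·108.5 = 217 ⇒ a = 3.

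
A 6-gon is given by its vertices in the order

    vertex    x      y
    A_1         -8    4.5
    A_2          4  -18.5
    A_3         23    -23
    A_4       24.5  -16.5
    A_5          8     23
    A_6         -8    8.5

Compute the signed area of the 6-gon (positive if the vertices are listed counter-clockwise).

Apply the shoelace formula: 2A = Σ (x_i·y_{i+1} − x_{i+1}·y_i), indices taken mod 6.
Cross-terms: 130, 333.5, 184, 695.5, 252, 32  ⇒  Σ = 1627
Signed area = Σ/2 = 813.5 (positive ⇒ counter-clockwise traversal).

813.5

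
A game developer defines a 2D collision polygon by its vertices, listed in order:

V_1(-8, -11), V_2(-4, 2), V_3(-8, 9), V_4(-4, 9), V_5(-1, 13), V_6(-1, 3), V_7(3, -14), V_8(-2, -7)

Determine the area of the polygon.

113.5

Apply the surveyor's formula: 2A = Σ (x_i·y_{i+1} − x_{i+1}·y_i), indices taken mod 8.
V_1→V_2: (-8)(2) − (-4)(-11) = -60
V_2→V_3: (-4)(9) − (-8)(2) = -20
V_3→V_4: (-8)(9) − (-4)(9) = -36
V_4→V_5: (-4)(13) − (-1)(9) = -43
V_5→V_6: (-1)(3) − (-1)(13) = 10
V_6→V_7: (-1)(-14) − (3)(3) = 5
V_7→V_8: (3)(-7) − (-2)(-14) = -49
V_8→V_1: (-2)(-11) − (-8)(-7) = -34
Σ = -227
Area = |Σ|/2 = 113.5.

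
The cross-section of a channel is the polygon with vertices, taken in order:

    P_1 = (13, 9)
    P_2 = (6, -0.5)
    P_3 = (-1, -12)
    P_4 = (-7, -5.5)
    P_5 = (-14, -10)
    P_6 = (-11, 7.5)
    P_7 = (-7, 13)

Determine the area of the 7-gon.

378

Apply the surveyor's formula: 2A = Σ (x_i·y_{i+1} − x_{i+1}·y_i), indices taken mod 7.
Cross-terms: -60.5, -72.5, -78.5, -7, -215, -90.5, -232  ⇒  Σ = -756
Area = |Σ|/2 = 378.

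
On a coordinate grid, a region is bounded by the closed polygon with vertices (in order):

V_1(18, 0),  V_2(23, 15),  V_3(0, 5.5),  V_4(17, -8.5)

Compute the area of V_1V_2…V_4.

Σ = (270) + (126.5) + (-93.5) + (153) = 456
Area = |Σ|/2 = 228.

228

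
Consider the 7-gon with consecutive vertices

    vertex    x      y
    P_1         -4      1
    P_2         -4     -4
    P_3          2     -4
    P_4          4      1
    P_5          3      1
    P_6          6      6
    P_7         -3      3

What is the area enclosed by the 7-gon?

60

Apply the shoelace (surveyor's) formula: 2A = Σ (x_i·y_{i+1} − x_{i+1}·y_i), indices taken mod 7.
Σ = (20) + (24) + (18) + (1) + (12) + (36) + (9) = 120
Area = |Σ|/2 = 60.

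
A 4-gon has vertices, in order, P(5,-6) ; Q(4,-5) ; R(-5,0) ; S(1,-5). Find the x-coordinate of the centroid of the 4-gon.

Apply the surveyor's formula. First the cross-terms c_i = x_i·y_{i+1} − x_{i+1}·y_i:
  -1, -25, 25, 19  ⇒  2A = 18, A = 9.
Then Σ (x_i + x_{i+1})·c_i = 30, so x̄ = 30 / (6·9) = 5/9.

5/9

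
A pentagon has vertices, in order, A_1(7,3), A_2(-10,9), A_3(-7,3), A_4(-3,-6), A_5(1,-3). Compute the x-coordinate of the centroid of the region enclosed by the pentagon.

Apply Gauss's area formula. First the cross-terms c_i = x_i·y_{i+1} − x_{i+1}·y_i:
  93, 33, 51, 15, 24  ⇒  2A = 216, A = 108.
Then Σ (x_i + x_{i+1})·c_i = -1188, so x̄ = -1188 / (6·108) = -11/6.

-11/6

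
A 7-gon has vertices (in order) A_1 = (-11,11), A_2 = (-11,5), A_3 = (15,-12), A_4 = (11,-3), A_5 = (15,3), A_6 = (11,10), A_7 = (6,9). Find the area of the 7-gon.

304.5

Apply the shoelace formula: 2A = Σ (x_i·y_{i+1} − x_{i+1}·y_i), indices taken mod 7.
Σ = (66) + (57) + (87) + (78) + (117) + (39) + (165) = 609
Area = |Σ|/2 = 304.5.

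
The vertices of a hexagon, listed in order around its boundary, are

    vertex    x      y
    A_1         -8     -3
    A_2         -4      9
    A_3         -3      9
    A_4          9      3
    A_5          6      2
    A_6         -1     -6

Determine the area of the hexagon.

131

Apply the surveyor's formula: 2A = Σ (x_i·y_{i+1} − x_{i+1}·y_i), indices taken mod 6.
Σ = (-84) + (-9) + (-90) + (0) + (-34) + (-45) = -262
Area = |Σ|/2 = 131.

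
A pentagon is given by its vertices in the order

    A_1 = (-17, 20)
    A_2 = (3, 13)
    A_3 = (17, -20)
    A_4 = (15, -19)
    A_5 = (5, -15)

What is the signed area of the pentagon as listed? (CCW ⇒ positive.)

-435

Σ = (-281) + (-281) + (-23) + (-130) + (-155) = -870
Signed area = Σ/2 = -435 (negative ⇒ clockwise traversal).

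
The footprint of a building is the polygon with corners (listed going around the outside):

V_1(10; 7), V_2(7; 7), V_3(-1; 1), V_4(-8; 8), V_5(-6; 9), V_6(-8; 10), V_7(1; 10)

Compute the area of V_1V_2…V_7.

80

Apply Gauss's area formula: 2A = Σ (x_i·y_{i+1} − x_{i+1}·y_i), indices taken mod 7.
Cross-terms: 21, 14, 0, -24, 12, -90, -93  ⇒  Σ = -160
Area = |Σ|/2 = 80.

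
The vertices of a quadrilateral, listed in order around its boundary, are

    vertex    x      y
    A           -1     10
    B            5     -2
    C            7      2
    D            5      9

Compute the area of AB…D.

44

Apply the shoelace formula: 2A = Σ (x_i·y_{i+1} − x_{i+1}·y_i), indices taken mod 4.
Σ = (-48) + (24) + (53) + (59) = 88
Area = |Σ|/2 = 44.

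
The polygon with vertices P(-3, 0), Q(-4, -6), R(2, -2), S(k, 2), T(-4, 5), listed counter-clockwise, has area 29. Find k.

The doubled signed area Σ (x_i y_{i+1} − x_{i+1} y_i) is linear in k.
With k=0 it equals 65; the coefficient of k is 7 (from the two edges through S).
So 7·k + 65 = 2·29 = 58 ⇒ k = -1.

-1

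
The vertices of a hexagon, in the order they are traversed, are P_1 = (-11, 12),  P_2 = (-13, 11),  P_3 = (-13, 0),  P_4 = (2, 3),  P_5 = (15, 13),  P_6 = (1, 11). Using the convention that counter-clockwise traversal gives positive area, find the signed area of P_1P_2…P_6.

P_1→P_2: (-11)(11) − (-13)(12) = 35
P_2→P_3: (-13)(0) − (-13)(11) = 143
P_3→P_4: (-13)(3) − (2)(0) = -39
P_4→P_5: (2)(13) − (15)(3) = -19
P_5→P_6: (15)(11) − (1)(13) = 152
P_6→P_1: (1)(12) − (-11)(11) = 133
Σ = 405
Signed area = Σ/2 = 202.5 (positive ⇒ counter-clockwise traversal).

202.5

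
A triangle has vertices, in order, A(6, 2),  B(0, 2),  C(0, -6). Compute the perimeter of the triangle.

|AB| = √((-6)² + (0)²) = √36 = 6
|BC| = √((0)² + (-8)²) = √64 = 8
|CA| = √((6)² + (8)²) = √100 = 10
Perimeter = 6 + 8 + 10 = 24.

24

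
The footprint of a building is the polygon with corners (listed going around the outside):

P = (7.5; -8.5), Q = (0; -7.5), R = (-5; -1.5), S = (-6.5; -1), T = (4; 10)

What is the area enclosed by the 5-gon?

134.25

Apply the shoelace formula: 2A = Σ (x_i·y_{i+1} − x_{i+1}·y_i), indices taken mod 5.
Σ = (-56.25) + (-37.5) + (-4.75) + (-61) + (-109) = -268.5
Area = |Σ|/2 = 134.25.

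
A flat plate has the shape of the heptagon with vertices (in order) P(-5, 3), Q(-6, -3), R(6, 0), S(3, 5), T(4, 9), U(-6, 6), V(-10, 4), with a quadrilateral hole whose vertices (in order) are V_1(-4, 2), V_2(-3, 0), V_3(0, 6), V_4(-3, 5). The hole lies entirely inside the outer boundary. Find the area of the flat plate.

Outer boundary:
Apply the surveyor's formula: 2A = Σ (x_i·y_{i+1} − x_{i+1}·y_i), indices taken mod 7.
Cross-terms: 33, 18, 30, 7, 78, 36, -10  ⇒  Σ = 192
Area = |Σ|/2 = 96.
Hole:
Apply the shoelace formula: 2A = Σ (x_i·y_{i+1} − x_{i+1}·y_i), indices taken mod 4.
Σ = (6) + (-18) + (18) + (14) = 20
Area = |Σ|/2 = 10.
Net area = 96 − 10 = 86.

86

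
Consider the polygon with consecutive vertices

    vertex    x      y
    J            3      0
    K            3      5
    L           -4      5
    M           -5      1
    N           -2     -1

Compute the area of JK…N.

Apply the shoelace formula: 2A = Σ (x_i·y_{i+1} − x_{i+1}·y_i), indices taken mod 5.
Σ = (15) + (35) + (21) + (7) + (3) = 81
Area = |Σ|/2 = 40.5.

40.5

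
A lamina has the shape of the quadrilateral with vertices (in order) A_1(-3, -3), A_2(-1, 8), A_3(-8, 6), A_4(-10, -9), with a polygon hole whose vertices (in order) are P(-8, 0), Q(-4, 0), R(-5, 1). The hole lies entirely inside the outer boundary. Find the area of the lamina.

81

Outer boundary:
Cross-terms: -27, 58, 132, 3  ⇒  Σ = 166
Area = |Σ|/2 = 83.
Hole:
Σ = (0) + (-4) + (8) = 4
Area = |Σ|/2 = 2.
Net area = 83 − 2 = 81.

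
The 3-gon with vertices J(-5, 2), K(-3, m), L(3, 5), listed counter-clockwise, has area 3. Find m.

Write out the shoelace sum; only the two edges meeting at K involve m:
2·Area = [((-5)·m − (-3)·2) + ((-3)·5 − 3·m)] + 31
       = -8·m + 22 = 6
⇒ m = 2.

2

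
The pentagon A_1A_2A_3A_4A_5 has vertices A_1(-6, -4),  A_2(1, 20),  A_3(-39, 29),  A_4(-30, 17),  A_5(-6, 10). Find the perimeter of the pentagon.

120

|A_1A_2| = √((7)² + (24)²) = √625 = 25
|A_2A_3| = √((-40)² + (9)²) = √1681 = 41
|A_3A_4| = √((9)² + (-12)²) = √225 = 15
|A_4A_5| = √((24)² + (-7)²) = √625 = 25
|A_5A_1| = √((0)² + (-14)²) = √196 = 14
Perimeter = 25 + 41 + 15 + 25 + 14 = 120.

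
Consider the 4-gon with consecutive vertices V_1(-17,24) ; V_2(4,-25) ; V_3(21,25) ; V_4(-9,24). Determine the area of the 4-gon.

Apply Gauss's area formula: 2A = Σ (x_i·y_{i+1} − x_{i+1}·y_i), indices taken mod 4.
V_1→V_2: (-17)(-25) − (4)(24) = 329
V_2→V_3: (4)(25) − (21)(-25) = 625
V_3→V_4: (21)(24) − (-9)(25) = 729
V_4→V_1: (-9)(24) − (-17)(24) = 192
Σ = 1875
Area = |Σ|/2 = 937.5.

937.5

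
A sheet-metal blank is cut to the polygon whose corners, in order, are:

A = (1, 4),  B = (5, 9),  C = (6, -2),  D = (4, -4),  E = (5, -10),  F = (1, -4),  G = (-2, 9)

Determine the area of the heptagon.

Apply Gauss's area formula: 2A = Σ (x_i·y_{i+1} − x_{i+1}·y_i), indices taken mod 7.
Σ = (-11) + (-64) + (-16) + (-20) + (-10) + (1) + (-17) = -137
Area = |Σ|/2 = 68.5.

68.5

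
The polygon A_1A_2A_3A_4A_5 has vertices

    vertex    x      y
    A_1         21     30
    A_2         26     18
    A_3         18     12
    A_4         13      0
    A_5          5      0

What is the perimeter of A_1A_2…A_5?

|A_1A_2| = √((5)² + (-12)²) = √169 = 13
|A_2A_3| = √((-8)² + (-6)²) = √100 = 10
|A_3A_4| = √((-5)² + (-12)²) = √169 = 13
|A_4A_5| = √((-8)² + (0)²) = √64 = 8
|A_5A_1| = √((16)² + (30)²) = √1156 = 34
Perimeter = 13 + 10 + 13 + 8 + 34 = 78.

78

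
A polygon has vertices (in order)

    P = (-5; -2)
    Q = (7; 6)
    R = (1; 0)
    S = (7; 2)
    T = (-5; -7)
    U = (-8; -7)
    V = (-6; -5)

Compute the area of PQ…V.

47.5

Apply Gauss's area formula: 2A = Σ (x_i·y_{i+1} − x_{i+1}·y_i), indices taken mod 7.
Σ = (-16) + (-6) + (2) + (-39) + (-21) + (-2) + (-13) = -95
Area = |Σ|/2 = 47.5.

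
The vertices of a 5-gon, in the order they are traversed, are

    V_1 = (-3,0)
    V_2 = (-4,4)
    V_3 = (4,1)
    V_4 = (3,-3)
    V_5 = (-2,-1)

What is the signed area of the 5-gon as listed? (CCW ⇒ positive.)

V_1→V_2: (-3)(4) − (-4)(0) = -12
V_2→V_3: (-4)(1) − (4)(4) = -20
V_3→V_4: (4)(-3) − (3)(1) = -15
V_4→V_5: (3)(-1) − (-2)(-3) = -9
V_5→V_1: (-2)(0) − (-3)(-1) = -3
Σ = -59
Signed area = Σ/2 = -29.5 (negative ⇒ clockwise traversal).

-29.5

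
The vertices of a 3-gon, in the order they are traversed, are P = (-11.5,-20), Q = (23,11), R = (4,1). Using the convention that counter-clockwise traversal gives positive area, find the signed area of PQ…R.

122

Apply the shoelace formula: 2A = Σ (x_i·y_{i+1} − x_{i+1}·y_i), indices taken mod 3.
Cross-terms: 333.5, -21, -68.5  ⇒  Σ = 244
Signed area = Σ/2 = 122 (positive ⇒ counter-clockwise traversal).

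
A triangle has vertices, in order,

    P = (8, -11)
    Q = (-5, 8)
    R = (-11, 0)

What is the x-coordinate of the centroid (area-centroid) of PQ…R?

Apply the surveyor's formula. First the cross-terms c_i = x_i·y_{i+1} − x_{i+1}·y_i:
  9, 88, 121  ⇒  2A = 218, A = 109.
Then Σ (x_i + x_{i+1})·c_i = -1744, so x̄ = -1744 / (6·109) = -8/3.

-8/3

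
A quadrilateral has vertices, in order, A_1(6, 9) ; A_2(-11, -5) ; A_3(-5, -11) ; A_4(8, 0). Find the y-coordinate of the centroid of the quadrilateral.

Apply Gauss's area formula. First the cross-terms c_i = x_i·y_{i+1} − x_{i+1}·y_i:
  69, 96, 88, 72  ⇒  2A = 325, A = 162.5.
Then Σ (y_i + y_{i+1})·c_i = -1580, so ȳ = -1580 / (6·162.5) = -316/195.

-316/195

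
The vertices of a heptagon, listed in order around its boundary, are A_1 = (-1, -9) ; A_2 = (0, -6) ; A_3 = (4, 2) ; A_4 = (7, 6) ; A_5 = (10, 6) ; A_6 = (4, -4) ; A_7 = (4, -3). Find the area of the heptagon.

Σ = (6) + (24) + (10) + (-18) + (-64) + (4) + (-39) = -77
Area = |Σ|/2 = 38.5.

38.5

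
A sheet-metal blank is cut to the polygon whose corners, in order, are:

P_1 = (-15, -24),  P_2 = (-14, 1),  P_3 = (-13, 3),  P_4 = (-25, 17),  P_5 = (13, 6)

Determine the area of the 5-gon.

559.5

Cross-terms: -351, -29, -146, -371, -222  ⇒  Σ = -1119
Area = |Σ|/2 = 559.5.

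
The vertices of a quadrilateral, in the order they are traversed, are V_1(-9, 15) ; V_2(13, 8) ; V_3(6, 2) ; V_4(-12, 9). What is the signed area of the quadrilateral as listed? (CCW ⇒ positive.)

Apply the shoelace formula: 2A = Σ (x_i·y_{i+1} − x_{i+1}·y_i), indices taken mod 4.
V_1→V_2: (-9)(8) − (13)(15) = -267
V_2→V_3: (13)(2) − (6)(8) = -22
V_3→V_4: (6)(9) − (-12)(2) = 78
V_4→V_1: (-12)(15) − (-9)(9) = -99
Σ = -310
Signed area = Σ/2 = -155 (negative ⇒ clockwise traversal).

-155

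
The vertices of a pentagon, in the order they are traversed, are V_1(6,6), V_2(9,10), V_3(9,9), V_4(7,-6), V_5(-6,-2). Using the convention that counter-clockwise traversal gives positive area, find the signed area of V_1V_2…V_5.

Apply the surveyor's formula: 2A = Σ (x_i·y_{i+1} − x_{i+1}·y_i), indices taken mod 5.
Σ = (6) + (-9) + (-117) + (-50) + (-24) = -194
Signed area = Σ/2 = -97 (negative ⇒ clockwise traversal).

-97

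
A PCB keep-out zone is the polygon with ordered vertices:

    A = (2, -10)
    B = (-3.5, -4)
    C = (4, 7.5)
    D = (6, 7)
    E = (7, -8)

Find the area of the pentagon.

110.625

Cross-terms: -43, -10.25, -17, -97, -54  ⇒  Σ = -221.25
Area = |Σ|/2 = 110.625.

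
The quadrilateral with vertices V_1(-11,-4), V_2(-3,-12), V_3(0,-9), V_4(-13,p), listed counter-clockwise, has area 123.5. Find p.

15

The doubled signed area Σ (x_i y_{i+1} − x_{i+1} y_i) is linear in p.
With p=0 it equals 82; the coefficient of p is 11 (from the two edges through V_4).
So 11·p + 82 = 2·123.5 = 247 ⇒ p = 15.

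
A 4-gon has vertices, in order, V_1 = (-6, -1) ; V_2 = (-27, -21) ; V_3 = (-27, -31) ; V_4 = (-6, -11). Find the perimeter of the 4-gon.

|V_1V_2| = √((-21)² + (-20)²) = √841 = 29
|V_2V_3| = √((0)² + (-10)²) = √100 = 10
|V_3V_4| = √((21)² + (20)²) = √841 = 29
|V_4V_1| = √((0)² + (10)²) = √100 = 10
Perimeter = 29 + 10 + 29 + 10 = 78.

78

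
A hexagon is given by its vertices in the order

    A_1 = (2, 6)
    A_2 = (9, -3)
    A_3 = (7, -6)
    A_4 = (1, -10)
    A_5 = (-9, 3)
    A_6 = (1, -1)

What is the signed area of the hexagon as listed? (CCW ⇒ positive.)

Apply the shoelace formula: 2A = Σ (x_i·y_{i+1} − x_{i+1}·y_i), indices taken mod 6.
Σ = (-60) + (-33) + (-64) + (-87) + (6) + (8) = -230
Signed area = Σ/2 = -115 (negative ⇒ clockwise traversal).

-115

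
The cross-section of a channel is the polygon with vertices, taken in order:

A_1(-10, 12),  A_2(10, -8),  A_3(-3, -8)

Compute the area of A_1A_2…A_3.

130

Σ = (-40) + (-104) + (-116) = -260
Area = |Σ|/2 = 130.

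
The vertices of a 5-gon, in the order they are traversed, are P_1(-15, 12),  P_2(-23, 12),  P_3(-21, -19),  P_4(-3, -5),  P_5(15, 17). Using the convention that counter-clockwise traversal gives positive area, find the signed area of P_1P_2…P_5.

646

Σ = (96) + (689) + (48) + (24) + (435) = 1292
Signed area = Σ/2 = 646 (positive ⇒ counter-clockwise traversal).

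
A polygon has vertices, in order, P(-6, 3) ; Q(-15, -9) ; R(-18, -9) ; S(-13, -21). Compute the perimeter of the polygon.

|PQ| = √((-9)² + (-12)²) = √225 = 15
|QR| = √((-3)² + (0)²) = √9 = 3
|RS| = √((5)² + (-12)²) = √169 = 13
|SP| = √((7)² + (24)²) = √625 = 25
Perimeter = 15 + 3 + 13 + 25 = 56.

56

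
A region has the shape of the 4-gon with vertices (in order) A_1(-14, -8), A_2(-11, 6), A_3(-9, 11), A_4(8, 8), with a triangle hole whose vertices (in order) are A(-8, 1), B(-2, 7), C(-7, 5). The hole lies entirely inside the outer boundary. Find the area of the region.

166.5

Outer boundary:
Apply Gauss's area formula: 2A = Σ (x_i·y_{i+1} − x_{i+1}·y_i), indices taken mod 4.
A_1→A_2: (-14)(6) − (-11)(-8) = -172
A_2→A_3: (-11)(11) − (-9)(6) = -67
A_3→A_4: (-9)(8) − (8)(11) = -160
A_4→A_1: (8)(-8) − (-14)(8) = 48
Σ = -351
Area = |Σ|/2 = 175.5.
Hole:
Apply Gauss's area formula: 2A = Σ (x_i·y_{i+1} − x_{i+1}·y_i), indices taken mod 3.
Σ = (-54) + (39) + (33) = 18
Area = |Σ|/2 = 9.
Net area = 175.5 − 9 = 166.5.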